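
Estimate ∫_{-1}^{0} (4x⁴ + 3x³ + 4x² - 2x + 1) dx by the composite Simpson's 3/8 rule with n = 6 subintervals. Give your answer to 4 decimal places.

h = (0 − (-1))/6 = 0.166667.
Nodes x₀,…,x₆ = -1, -0.833333, -0.666667, -0.5, -0.333333, -0.166667, 0.
f(x) = 4x⁴ + 3x³ + 4x² - 2x + 1: f₀=8, f₁=5.637346, f₂=4.012346, f₃=2.875, f₄=2.049383, f₅=1.433642, f₆=1.
(3h/8)·[f₀ + 3f₁ + 3f₂ + 2f₃ + 3f₄ + 3f₅ + f₆] = 0.0625·(54.148148) = 3.3843.

3.3843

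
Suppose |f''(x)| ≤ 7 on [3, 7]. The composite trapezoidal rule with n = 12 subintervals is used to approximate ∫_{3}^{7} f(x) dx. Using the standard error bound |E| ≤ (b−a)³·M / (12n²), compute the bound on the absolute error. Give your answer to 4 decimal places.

0.2593

|E| ≤ (4)³·7 / (12·12²) = 448/1728 = 0.2593.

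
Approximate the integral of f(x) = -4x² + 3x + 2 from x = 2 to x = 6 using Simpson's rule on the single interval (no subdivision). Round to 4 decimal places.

S = (b−a)/6 · [f(2) + 4f(4) + f(6)] = 0.666667·[(-8) + 4·(-50) + (-124)] = -221.3333.

-221.3333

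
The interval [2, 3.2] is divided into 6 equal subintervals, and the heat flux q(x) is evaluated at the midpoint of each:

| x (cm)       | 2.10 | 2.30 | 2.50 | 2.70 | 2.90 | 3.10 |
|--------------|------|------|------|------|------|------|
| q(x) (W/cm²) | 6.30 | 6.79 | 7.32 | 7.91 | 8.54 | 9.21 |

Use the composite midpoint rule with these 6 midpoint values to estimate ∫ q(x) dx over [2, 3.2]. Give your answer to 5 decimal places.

9.21400

h = 0.2, n = 6.
h·[y(m₁) + y(m₂) + y(m₃) + y(m₄) + y(m₅) + y(m₆)] = 0.2·(46.07) = 9.21400.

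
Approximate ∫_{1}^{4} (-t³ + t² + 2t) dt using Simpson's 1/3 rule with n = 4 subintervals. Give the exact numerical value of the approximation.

h = (4 − 1)/4 = 0.75.
Nodes t₀,…,t₄ = 1, 1.75, 2.5, 3.25, 4.
f(t) = -t³ + t² + 2t: f₀=2, f₁=1.203125, f₂=-4.375, f₃=-17.265625, f₄=-40.
(h/3)·[f₀ + 4f₁ + 2f₂ + 4f₃ + f₄] = 0.25·(-111) = -27.75.

-27.75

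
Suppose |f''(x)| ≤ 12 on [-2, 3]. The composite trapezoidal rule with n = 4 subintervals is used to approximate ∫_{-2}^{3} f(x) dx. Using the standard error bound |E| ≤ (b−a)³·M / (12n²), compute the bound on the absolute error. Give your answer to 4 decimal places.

|E| ≤ (5)³·12 / (12·4²) = 1500/192 = 7.8125.

7.8125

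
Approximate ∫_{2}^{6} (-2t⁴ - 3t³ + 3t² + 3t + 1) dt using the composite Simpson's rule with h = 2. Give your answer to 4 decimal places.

h = (6 − 2)/2 = 2.
Nodes t₀,…,t₂ = 2, 4, 6.
f(t) = -2t⁴ - 3t³ + 3t² + 3t + 1: f₀=-37, f₁=-643, f₂=-3113.
(h/3)·[f₀ + 4f₁ + f₂] = 0.666667·(-5722) = -3814.6667.

-3814.6667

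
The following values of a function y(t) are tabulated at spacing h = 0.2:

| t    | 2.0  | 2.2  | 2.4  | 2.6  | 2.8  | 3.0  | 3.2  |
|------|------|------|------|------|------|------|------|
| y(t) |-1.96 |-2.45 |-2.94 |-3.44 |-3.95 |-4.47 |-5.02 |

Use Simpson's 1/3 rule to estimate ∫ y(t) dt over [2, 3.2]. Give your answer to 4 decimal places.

-4.1467

h = 0.2, n = 6.
(h/3)·[y₀ + 4y₁ + 2y₂ + 4y₃ + 2y₄ + 4y₅ + y₆] = 0.066667·(-62.20) = -4.1467.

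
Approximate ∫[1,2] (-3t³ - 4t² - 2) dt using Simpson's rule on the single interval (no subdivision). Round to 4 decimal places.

-22.5833

S = (b−a)/6 · [f(1) + 4f(1.5) + f(2)] = 0.166667·[(-9) + 4·(-21.125) + (-42)] = -22.5833.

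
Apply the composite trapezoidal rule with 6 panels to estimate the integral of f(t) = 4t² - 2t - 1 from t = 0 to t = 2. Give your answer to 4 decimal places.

4.8148

h = (2 − 0)/6 = 0.333333.
Nodes t₀,…,t₆ = 0, 0.333333, 0.666667, 1, 1.333333, 1.666667, 2.
f(t) = 4t² - 2t - 1: f₀=-1, f₁=-1.222222, f₂=-0.555556, f₃=1, f₄=3.444444, f₅=6.777778, f₆=11.
(h/2)·[f₀ + 2f₁ + 2f₂ + 2f₃ + 2f₄ + 2f₅ + f₆] = 0.166667·(28.888889) = 4.8148.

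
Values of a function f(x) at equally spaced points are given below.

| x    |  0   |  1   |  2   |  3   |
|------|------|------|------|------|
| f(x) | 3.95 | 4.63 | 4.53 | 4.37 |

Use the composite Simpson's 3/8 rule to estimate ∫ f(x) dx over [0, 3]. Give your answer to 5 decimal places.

h = 1, n = 3.
(3h/8)·[y₀ + 3y₁ + 3y₂ + y₃] = 0.375·(35.80) = 13.42500.

13.42500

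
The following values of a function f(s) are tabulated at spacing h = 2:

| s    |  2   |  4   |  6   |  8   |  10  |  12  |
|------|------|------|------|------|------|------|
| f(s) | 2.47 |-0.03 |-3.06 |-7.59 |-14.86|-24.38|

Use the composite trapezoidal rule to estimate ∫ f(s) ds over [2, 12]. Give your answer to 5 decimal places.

-72.99000

h = 2, n = 5.
(h/2)·[y₀ + 2y₁ + 2y₂ + 2y₃ + 2y₄ + y₅] = 1·(-72.99) = -72.99000.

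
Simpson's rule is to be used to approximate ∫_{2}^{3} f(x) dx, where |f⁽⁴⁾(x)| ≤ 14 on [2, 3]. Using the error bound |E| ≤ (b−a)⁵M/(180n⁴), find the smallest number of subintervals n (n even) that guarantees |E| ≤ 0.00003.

8

Need 14/(180n⁴) ≤ 0.00003.
n⁴ ≥ 14/(180·0.00003) = 2592.59 ⇒ n ≥ 7.1357, so the smallest even n is 8. (n must be even for Simpson's rule.)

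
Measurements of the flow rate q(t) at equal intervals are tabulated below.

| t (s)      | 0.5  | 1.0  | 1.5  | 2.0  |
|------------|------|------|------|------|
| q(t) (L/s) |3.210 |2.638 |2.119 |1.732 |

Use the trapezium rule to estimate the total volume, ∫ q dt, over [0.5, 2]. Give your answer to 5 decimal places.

3.61400

h = 0.5, n = 3.
(h/2)·[y₀ + 2y₁ + 2y₂ + y₃] = 0.25·(14.456) = 3.61400.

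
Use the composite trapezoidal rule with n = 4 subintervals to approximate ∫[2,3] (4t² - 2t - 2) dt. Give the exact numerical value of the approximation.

18.375

h = (3 − 2)/4 = 0.25.
Nodes t₀,…,t₄ = 2, 2.25, 2.5, 2.75, 3.
f(t) = 4t² - 2t - 2: f₀=10, f₁=13.75, f₂=18, f₃=22.75, f₄=28.
(h/2)·[f₀ + 2f₁ + 2f₂ + 2f₃ + f₄] = 0.125·(147) = 18.375.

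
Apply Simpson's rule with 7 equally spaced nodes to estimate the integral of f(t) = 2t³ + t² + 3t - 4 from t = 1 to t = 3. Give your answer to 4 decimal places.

h = (3 − 1)/6 = 0.333333.
Nodes t₀,…,t₆ = 1, 1.333333, 1.666667, 2, 2.333333, 2.666667, 3.
f(t) = 2t³ + t² + 3t - 4: f₀=2, f₁=6.518519, f₂=13.037037, f₃=22, f₄=33.851852, f₅=49.037037, f₆=68.
(h/3)·[f₀ + 4f₁ + 2f₂ + 4f₃ + 2f₄ + 4f₅ + f₆] = 0.111111·(474) = 52.6667.

52.6667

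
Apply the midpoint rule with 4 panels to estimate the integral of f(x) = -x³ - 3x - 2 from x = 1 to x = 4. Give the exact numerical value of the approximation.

h = (4 − 1)/4 = 0.75.
Midpoints m₁,…,m₄ = 1.375, 2.125, 2.875, 3.625.
f(m₁)=-8.724609375, f(m₂)=-17.970703125, f(m₃)=-34.388671875, f(m₄)=-60.509765625.
h·[f(m₁) + f(m₂) + f(m₃) + f(m₄)] = 0.75·(-121.59375) = -91.1953125.

-91.1953125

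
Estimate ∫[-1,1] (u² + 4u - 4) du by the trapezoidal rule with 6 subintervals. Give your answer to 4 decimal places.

h = (1 − (-1))/6 = 0.333333.
Nodes u₀,…,u₆ = -1, -0.666667, -0.333333, 0, 0.333333, 0.666667, 1.
f(u) = u² + 4u - 4: f₀=-7, f₁=-6.222222, f₂=-5.222222, f₃=-4, f₄=-2.555556, f₅=-0.888889, f₆=1.
(h/2)·[f₀ + 2f₁ + 2f₂ + 2f₃ + 2f₄ + 2f₅ + f₆] = 0.166667·(-43.777778) = -7.2963.

-7.2963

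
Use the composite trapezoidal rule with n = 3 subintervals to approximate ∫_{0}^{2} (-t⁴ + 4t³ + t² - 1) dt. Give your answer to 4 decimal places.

h = (2 − 0)/3 = 0.666667.
Nodes t₀,…,t₃ = 0, 0.666667, 1.333333, 2.
f(t) = -t⁴ + 4t³ + t² - 1: f₀=-1, f₁=0.432099, f₂=7.098765, f₃=19.
(h/2)·[f₀ + 2f₁ + 2f₂ + f₃] = 0.333333·(33.061728) = 11.0206.

11.0206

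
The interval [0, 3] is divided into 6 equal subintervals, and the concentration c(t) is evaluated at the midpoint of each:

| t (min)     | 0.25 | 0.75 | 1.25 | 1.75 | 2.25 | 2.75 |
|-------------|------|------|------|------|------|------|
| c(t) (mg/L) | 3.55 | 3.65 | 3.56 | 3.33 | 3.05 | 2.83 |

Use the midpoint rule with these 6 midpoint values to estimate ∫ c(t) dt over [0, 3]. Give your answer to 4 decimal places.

9.9850

h = 0.5, n = 6.
h·[y(m₁) + y(m₂) + y(m₃) + y(m₄) + y(m₅) + y(m₆)] = 0.5·(19.97) = 9.9850.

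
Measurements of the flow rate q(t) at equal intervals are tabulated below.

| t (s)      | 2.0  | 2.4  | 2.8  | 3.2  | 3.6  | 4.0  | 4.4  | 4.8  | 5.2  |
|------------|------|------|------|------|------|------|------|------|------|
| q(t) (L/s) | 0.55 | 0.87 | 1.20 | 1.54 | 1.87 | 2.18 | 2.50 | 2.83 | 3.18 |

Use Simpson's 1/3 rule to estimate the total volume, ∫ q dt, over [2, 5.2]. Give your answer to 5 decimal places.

h = 0.4, n = 8.
(h/3)·[y₀ + 4y₁ + 2y₂ + 4y₃ + 2y₄ + 4y₅ + 2y₆ + 4y₇ + y₈] = 0.133333·(44.55) = 5.94000.

5.94000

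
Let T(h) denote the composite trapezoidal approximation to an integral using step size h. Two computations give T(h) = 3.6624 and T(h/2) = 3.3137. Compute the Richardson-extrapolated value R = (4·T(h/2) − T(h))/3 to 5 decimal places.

R = (4·T(h/2) − T(h)) / 3 = (4·3.3137 − 3.6624)/3 = (9.5924)/3 = 3.19747.

3.19747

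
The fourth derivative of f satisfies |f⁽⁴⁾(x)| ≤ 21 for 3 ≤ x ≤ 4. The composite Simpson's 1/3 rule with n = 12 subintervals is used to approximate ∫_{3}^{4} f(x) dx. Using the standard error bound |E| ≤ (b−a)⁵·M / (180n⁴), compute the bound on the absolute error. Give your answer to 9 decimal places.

|E| ≤ (1)⁵·21 / (180·12⁴) = 21/3732480 = 0.000005626.

0.000005626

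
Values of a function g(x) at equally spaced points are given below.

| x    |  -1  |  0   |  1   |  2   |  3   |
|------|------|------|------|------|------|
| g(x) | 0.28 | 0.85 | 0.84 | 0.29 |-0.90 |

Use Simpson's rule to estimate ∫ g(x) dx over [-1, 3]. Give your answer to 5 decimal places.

h = 1, n = 4.
(h/3)·[y₀ + 4y₁ + 2y₂ + 4y₃ + y₄] = 0.333333·(5.62) = 1.87333.

1.87333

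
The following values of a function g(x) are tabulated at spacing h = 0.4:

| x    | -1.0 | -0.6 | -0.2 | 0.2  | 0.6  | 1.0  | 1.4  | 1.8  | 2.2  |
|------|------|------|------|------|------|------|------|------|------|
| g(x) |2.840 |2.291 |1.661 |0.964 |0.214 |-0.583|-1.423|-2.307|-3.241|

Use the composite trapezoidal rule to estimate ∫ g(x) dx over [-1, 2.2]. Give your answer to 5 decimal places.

h = 0.4, n = 8.
(h/2)·[y₀ + 2y₁ + 2y₂ + 2y₃ + 2y₄ + 2y₅ + 2y₆ + 2y₇ + y₈] = 0.2·(1.233) = 0.24660.

0.24660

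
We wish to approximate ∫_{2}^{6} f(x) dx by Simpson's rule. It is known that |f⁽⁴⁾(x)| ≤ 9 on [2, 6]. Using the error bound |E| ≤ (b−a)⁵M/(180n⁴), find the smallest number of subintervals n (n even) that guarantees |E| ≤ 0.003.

Need 9216/(180n⁴) ≤ 0.003.
n⁴ ≥ 9216/(180·0.003) = 17066.7 ⇒ n ≥ 11.4298, so the smallest even n is 12. (n must be even for Simpson's rule.)

12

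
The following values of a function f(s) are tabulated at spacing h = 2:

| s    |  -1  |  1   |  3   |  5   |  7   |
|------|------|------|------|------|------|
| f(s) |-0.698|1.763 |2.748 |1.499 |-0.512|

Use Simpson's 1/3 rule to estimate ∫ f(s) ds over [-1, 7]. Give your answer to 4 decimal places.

11.5560

h = 2, n = 4.
(h/3)·[y₀ + 4y₁ + 2y₂ + 4y₃ + y₄] = 0.666667·(17.334) = 11.5560.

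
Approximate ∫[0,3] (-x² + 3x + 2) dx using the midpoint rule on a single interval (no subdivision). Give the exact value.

12.75

M = (b−a)·f(1.5) = 3·(4.25) = 12.75.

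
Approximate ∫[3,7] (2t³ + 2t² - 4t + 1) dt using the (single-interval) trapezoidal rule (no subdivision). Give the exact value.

1636

T = (b−a)/2 · [f(3) + f(7)] = 2·[61 + 757] = 1636.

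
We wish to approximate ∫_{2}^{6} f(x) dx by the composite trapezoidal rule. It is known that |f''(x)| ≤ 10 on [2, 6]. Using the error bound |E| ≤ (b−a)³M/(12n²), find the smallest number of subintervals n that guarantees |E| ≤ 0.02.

52

Need 640/(12n²) ≤ 0.02.
n² ≥ 640/(12·0.02) = 2666.67 ⇒ n ≥ 51.6398, so the smallest n is 52.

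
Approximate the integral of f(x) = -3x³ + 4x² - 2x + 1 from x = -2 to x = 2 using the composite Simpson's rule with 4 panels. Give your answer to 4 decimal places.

25.3333

h = (2 − (-2))/4 = 1.
Nodes x₀,…,x₄ = -2, -1, 0, 1, 2.
f(x) = -3x³ + 4x² - 2x + 1: f₀=45, f₁=10, f₂=1, f₃=0, f₄=-11.
(h/3)·[f₀ + 4f₁ + 2f₂ + 4f₃ + f₄] = 0.333333·(76) = 25.3333.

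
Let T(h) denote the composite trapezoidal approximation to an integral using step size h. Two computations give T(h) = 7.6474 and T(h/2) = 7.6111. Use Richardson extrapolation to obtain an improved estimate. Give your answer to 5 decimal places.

R = (4·T(h/2) − T(h)) / 3 = (4·7.6111 − 7.6474)/3 = (22.7970)/3 = 7.59900.

7.59900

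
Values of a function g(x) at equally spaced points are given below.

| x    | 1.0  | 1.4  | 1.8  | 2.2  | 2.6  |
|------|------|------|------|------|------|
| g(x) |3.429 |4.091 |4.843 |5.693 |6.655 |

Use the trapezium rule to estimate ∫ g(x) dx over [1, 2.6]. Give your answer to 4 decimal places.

7.8676

h = 0.4, n = 4.
(h/2)·[y₀ + 2y₁ + 2y₂ + 2y₃ + y₄] = 0.2·(39.338) = 7.8676.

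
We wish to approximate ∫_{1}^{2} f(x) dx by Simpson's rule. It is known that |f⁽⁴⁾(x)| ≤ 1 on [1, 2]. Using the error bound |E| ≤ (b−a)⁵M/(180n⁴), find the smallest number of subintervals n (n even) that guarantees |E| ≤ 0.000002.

Need 1/(180n⁴) ≤ 0.000002.
n⁴ ≥ 1/(180·0.000002) = 2777.78 ⇒ n ≥ 7.2598, so the smallest even n is 8. (n must be even for Simpson's rule.)

8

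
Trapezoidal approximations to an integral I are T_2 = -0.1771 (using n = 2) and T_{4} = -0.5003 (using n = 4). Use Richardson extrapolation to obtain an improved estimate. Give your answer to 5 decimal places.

R = (4·T_{4} − T_2) / 3 = (4·(-0.5003) − (-0.1771))/3 = (-1.8241)/3 = -0.60803.

-0.60803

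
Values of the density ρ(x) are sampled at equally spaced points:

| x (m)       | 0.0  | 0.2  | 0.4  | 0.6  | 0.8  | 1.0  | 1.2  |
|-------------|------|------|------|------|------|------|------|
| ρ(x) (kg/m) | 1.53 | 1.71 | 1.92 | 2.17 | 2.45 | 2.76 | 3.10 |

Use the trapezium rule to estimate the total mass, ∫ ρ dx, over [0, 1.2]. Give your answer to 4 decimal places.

h = 0.2, n = 6.
(h/2)·[y₀ + 2y₁ + 2y₂ + 2y₃ + 2y₄ + 2y₅ + y₆] = 0.1·(26.65) = 2.6650.

2.6650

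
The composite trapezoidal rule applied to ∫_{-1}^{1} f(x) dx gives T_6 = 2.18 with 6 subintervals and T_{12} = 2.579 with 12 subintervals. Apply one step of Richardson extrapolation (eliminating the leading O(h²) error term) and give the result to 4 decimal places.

2.7120

R = (4·T_{12} − T_6) / 3 = (4·2.579 − 2.18)/3 = (8.136)/3 = 2.7120.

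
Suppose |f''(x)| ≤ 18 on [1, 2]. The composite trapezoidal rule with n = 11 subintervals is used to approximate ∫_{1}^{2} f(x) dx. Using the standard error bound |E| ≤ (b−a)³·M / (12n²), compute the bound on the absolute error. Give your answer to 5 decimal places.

0.01240

|E| ≤ (1)³·18 / (12·11²) = 18/1452 = 0.01240.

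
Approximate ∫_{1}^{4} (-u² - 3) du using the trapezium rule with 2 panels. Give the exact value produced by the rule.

h = (4 − 1)/2 = 1.5.
Nodes u₀,…,u₂ = 1, 2.5, 4.
f(u) = -u² - 3: f₀=-4, f₁=-9.25, f₂=-19.
(h/2)·[f₀ + 2f₁ + f₂] = 0.75·(-41.5) = -31.125.

-31.125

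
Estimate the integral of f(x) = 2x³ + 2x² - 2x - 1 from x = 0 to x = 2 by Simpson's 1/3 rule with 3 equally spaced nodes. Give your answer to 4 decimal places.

7.3333

h = (2 − 0)/2 = 1.
Nodes x₀,…,x₂ = 0, 1, 2.
f(x) = 2x³ + 2x² - 2x - 1: f₀=-1, f₁=1, f₂=19.
(h/3)·[f₀ + 4f₁ + f₂] = 0.333333·(22) = 7.3333.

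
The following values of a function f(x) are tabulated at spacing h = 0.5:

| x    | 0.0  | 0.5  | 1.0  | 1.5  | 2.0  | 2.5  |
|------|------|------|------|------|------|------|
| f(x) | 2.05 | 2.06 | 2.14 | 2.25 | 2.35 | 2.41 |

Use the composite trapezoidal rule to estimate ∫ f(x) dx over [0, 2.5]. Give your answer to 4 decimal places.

h = 0.5, n = 5.
(h/2)·[y₀ + 2y₁ + 2y₂ + 2y₃ + 2y₄ + y₅] = 0.25·(22.06) = 5.5150.

5.5150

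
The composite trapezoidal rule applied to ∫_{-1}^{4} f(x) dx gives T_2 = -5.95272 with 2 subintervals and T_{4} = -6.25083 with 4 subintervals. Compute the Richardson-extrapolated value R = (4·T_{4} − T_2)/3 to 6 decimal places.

-6.350200

R = (4·T_{4} − T_2) / 3 = (4·(-6.25083) − (-5.95272))/3 = (-19.05060)/3 = -6.350200.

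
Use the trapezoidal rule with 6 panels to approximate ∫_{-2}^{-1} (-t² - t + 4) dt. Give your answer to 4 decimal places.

h = (-1 − (-2))/6 = 0.166667.
Nodes t₀,…,t₆ = -2, -1.833333, -1.666667, -1.5, -1.333333, -1.166667, -1.
f(t) = -t² - t + 4: f₀=2, f₁=2.472222, f₂=2.888889, f₃=3.25, f₄=3.555556, f₅=3.805556, f₆=4.
(h/2)·[f₀ + 2f₁ + 2f₂ + 2f₃ + 2f₄ + 2f₅ + f₆] = 0.083333·(37.944444) = 3.1620.

3.1620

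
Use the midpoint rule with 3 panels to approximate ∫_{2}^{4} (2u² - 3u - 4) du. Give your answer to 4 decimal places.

11.1852

h = (4 − 2)/3 = 0.666667.
Midpoints m₁,…,m₃ = 2.333333, 3, 3.666667.
f(m₁)=-0.111111, f(m₂)=5, f(m₃)=11.888889.
h·[f(m₁) + f(m₂) + f(m₃)] = 0.666667·(16.777778) = 11.1852.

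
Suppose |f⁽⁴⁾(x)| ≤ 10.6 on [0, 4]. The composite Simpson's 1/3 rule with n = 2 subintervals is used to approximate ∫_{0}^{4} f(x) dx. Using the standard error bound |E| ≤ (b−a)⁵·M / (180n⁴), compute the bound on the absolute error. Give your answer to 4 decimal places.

|E| ≤ (4)⁵·10.6 / (180·2⁴) = 10854.4/2880 = 3.7689.

3.7689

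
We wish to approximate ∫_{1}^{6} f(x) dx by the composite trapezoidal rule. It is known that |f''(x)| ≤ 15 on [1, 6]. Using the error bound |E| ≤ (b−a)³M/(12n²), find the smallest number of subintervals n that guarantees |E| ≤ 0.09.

42

Need 1875/(12n²) ≤ 0.09.
n² ≥ 1875/(12·0.09) = 1736.11 ⇒ n ≥ 41.6667, so the smallest n is 42.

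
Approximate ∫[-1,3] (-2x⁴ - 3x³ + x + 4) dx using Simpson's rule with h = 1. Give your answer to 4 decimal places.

-138.6667

h = (3 − (-1))/4 = 1.
Nodes x₀,…,x₄ = -1, 0, 1, 2, 3.
f(x) = -2x⁴ - 3x³ + x + 4: f₀=4, f₁=4, f₂=0, f₃=-50, f₄=-236.
(h/3)·[f₀ + 4f₁ + 2f₂ + 4f₃ + f₄] = 0.333333·(-416) = -138.6667.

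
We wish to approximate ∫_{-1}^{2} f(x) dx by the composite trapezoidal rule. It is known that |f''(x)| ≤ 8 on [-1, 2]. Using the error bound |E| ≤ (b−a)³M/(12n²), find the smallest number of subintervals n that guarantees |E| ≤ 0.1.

14

Need 216/(12n²) ≤ 0.1.
n² ≥ 216/(12·0.1) = 180 ⇒ n ≥ 13.4164, so the smallest n is 14.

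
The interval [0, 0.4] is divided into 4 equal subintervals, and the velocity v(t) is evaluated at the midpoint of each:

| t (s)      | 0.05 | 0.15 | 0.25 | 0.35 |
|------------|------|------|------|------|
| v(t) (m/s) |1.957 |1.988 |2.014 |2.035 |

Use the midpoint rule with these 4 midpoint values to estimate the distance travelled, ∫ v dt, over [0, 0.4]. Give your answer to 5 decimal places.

h = 0.1, n = 4.
h·[y(m₁) + y(m₂) + y(m₃) + y(m₄)] = 0.1·(7.994) = 0.79940.

0.79940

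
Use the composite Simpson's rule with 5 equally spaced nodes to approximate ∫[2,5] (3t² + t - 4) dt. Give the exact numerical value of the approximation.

115.5

h = (5 − 2)/4 = 0.75.
Nodes t₀,…,t₄ = 2, 2.75, 3.5, 4.25, 5.
f(t) = 3t² + t - 4: f₀=10, f₁=21.4375, f₂=36.25, f₃=54.4375, f₄=76.
(h/3)·[f₀ + 4f₁ + 2f₂ + 4f₃ + f₄] = 0.25·(462) = 115.5.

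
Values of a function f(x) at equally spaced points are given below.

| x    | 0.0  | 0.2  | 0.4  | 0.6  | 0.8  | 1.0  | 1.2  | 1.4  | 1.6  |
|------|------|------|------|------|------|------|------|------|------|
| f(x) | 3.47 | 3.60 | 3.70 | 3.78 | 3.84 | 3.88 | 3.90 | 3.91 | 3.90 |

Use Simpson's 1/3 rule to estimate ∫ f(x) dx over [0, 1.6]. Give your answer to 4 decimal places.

6.0620

h = 0.2, n = 8.
(h/3)·[y₀ + 4y₁ + 2y₂ + 4y₃ + 2y₄ + 4y₅ + 2y₆ + 4y₇ + y₈] = 0.066667·(90.93) = 6.0620.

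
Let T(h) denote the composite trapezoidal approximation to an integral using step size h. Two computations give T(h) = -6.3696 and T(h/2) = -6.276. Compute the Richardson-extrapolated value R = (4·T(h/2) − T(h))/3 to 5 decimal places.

-6.24480

R = (4·T(h/2) − T(h)) / 3 = (4·(-6.276) − (-6.3696))/3 = (-18.7344)/3 = -6.24480.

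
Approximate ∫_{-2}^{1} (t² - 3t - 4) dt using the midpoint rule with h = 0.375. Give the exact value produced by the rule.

-4.53515625

h = (1 − (-2))/8 = 0.375.
Midpoints m₁,…,m₈ = -1.8125, -1.4375, -1.0625, -0.6875, -0.3125, 0.0625, 0.4375, 0.8125.
f(m₁)=4.72265625, f(m₂)=2.37890625, f(m₃)=0.31640625, f(m₄)=-1.46484375, f(m₅)=-2.96484375, f(m₆)=-4.18359375, f(m₇)=-5.12109375, f(m₈)=-5.77734375.
h·[f(m₁) + f(m₂) + f(m₃) + f(m₄) + f(m₅) + f(m₆) + f(m₇) + f(m₈)] = 0.375·(-12.09375) = -4.53515625.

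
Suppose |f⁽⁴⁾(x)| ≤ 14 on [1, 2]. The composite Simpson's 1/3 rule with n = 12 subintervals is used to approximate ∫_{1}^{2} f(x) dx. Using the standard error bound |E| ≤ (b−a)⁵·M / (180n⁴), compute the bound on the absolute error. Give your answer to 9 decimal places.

|E| ≤ (1)⁵·14 / (180·12⁴) = 14/3732480 = 0.000003751.

0.000003751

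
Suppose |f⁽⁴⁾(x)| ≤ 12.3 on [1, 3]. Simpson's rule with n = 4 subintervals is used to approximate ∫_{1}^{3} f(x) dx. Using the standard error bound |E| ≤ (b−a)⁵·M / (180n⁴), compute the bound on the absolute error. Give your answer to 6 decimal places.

|E| ≤ (2)⁵·12.3 / (180·4⁴) = 393.6/46080 = 0.008542.

0.008542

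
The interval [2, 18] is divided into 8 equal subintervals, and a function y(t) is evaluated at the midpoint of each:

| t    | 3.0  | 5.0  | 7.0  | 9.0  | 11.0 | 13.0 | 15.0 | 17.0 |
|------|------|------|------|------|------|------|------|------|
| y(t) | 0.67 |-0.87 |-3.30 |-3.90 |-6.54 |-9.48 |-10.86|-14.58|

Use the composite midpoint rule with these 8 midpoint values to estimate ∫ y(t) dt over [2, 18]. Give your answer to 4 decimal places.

-97.7200

h = 2, n = 8.
h·[y(m₁) + y(m₂) + y(m₃) + y(m₄) + y(m₅) + y(m₆) + y(m₇) + y(m₈)] = 2·(-48.86) = -97.7200.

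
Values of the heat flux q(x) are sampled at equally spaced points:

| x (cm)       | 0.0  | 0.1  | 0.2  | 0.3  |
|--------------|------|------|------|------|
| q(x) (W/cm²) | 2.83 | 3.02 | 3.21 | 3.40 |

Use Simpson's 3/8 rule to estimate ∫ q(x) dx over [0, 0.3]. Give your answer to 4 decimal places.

0.9345

h = 0.1, n = 3.
(3h/8)·[y₀ + 3y₁ + 3y₂ + y₃] = 0.0375·(24.92) = 0.9345.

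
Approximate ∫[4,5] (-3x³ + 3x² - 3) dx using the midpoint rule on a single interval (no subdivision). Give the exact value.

-215.625

M = (b−a)·f(4.5) = 1·(-215.625) = -215.625.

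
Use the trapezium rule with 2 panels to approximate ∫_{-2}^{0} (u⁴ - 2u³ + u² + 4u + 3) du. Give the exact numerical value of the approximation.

h = (0 − (-2))/2 = 1.
Nodes u₀,…,u₂ = -2, -1, 0.
f(u) = u⁴ - 2u³ + u² + 4u + 3: f₀=31, f₁=3, f₂=3.
(h/2)·[f₀ + 2f₁ + f₂] = 0.5·(40) = 20.

20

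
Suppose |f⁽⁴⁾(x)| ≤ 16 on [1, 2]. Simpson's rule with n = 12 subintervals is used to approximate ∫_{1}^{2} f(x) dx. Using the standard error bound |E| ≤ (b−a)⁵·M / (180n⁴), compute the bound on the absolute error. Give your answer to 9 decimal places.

|E| ≤ (1)⁵·16 / (180·12⁴) = 16/3732480 = 0.000004287.

0.000004287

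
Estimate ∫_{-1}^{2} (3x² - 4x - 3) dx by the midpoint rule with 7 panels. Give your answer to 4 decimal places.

-6.1378

h = (2 − (-1))/7 = 0.428571.
Midpoints m₁,…,m₇ = -0.785714, -0.357143, 0.071429, 0.5, 0.928571, 1.357143, 1.785714.
f(m₁)=1.994898, f(m₂)=-1.188776, f(m₃)=-3.270408, f(m₄)=-4.25, f(m₅)=-4.127551, f(m₆)=-2.903061, f(m₇)=-0.576531.
h·[f(m₁) + f(m₂) + f(m₃) + f(m₄) + f(m₅) + f(m₆) + f(m₇)] = 0.428571·(-14.321429) = -6.1378.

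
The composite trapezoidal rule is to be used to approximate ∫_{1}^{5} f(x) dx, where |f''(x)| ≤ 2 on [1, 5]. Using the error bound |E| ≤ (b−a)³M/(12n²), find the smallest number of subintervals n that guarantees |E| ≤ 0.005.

47

Need 128/(12n²) ≤ 0.005.
n² ≥ 128/(12·0.005) = 2133.33 ⇒ n ≥ 46.1880, so the smallest n is 47.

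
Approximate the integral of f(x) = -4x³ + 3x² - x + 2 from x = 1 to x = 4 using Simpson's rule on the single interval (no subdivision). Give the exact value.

-193.5

S = (b−a)/6 · [f(1) + 4f(2.5) + f(4)] = 0.5·[0 + 4·(-44.25) + (-210)] = -193.5.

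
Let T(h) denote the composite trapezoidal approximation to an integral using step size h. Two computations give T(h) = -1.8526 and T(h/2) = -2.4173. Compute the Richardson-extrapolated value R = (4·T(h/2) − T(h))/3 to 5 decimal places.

R = (4·T(h/2) − T(h)) / 3 = (4·(-2.4173) − (-1.8526))/3 = (-7.8166)/3 = -2.60553.

-2.60553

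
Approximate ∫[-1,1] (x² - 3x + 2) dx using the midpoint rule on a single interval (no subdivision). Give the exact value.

M = (b−a)·f(0) = 2·(2) = 4.

4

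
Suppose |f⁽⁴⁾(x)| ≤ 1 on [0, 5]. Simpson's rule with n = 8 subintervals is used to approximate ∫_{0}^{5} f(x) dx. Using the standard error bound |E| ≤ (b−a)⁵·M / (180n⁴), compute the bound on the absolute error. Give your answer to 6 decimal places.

0.004239

|E| ≤ (5)⁵·1 / (180·8⁴) = 3125/737280 = 0.004239.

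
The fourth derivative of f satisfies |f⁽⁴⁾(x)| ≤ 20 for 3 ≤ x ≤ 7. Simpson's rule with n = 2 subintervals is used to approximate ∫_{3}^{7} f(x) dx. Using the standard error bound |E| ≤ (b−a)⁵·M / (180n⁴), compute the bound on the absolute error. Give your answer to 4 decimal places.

|E| ≤ (4)⁵·20 / (180·2⁴) = 20480/2880 = 7.1111.

7.1111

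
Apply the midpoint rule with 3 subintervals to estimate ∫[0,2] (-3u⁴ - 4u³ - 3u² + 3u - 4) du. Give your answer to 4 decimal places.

-42.3457

h = (2 − 0)/3 = 0.666667.
Midpoints m₁,…,m₃ = 0.333333, 1, 1.666667.
f(m₁)=-3.518519, f(m₂)=-11, f(m₃)=-49.
h·[f(m₁) + f(m₂) + f(m₃)] = 0.666667·(-63.518519) = -42.3457.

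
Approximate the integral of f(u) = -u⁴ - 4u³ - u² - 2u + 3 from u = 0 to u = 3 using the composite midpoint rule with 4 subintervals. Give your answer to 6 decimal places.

h = (3 − 0)/4 = 0.75.
Midpoints m₁,…,m₄ = 0.375, 1.125, 1.875, 2.625.
f(m₁)=1.878662109375, f(m₂)=-7.812744140625, f(m₃)=-42.992431640625, f(m₄)=-128.972900390625.
h·[f(m₁) + f(m₂) + f(m₃) + f(m₄)] = 0.75·(-177.8994140625) = -133.424561.

-133.424561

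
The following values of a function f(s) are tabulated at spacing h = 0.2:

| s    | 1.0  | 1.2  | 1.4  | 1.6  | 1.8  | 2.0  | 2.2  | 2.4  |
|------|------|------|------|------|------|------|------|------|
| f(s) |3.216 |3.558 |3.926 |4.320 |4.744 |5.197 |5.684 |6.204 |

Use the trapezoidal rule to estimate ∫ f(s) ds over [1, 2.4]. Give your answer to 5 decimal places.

h = 0.2, n = 7.
(h/2)·[y₀ + 2y₁ + 2y₂ + 2y₃ + 2y₄ + 2y₅ + 2y₆ + y₇] = 0.1·(64.278) = 6.42780.

6.42780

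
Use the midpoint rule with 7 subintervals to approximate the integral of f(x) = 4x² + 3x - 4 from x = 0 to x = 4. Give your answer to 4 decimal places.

92.8980

h = (4 − 0)/7 = 0.571429.
Midpoints m₁,…,m₇ = 0.285714, 0.857143, 1.428571, 2, 2.571429, 3.142857, 3.714286.
f(m₁)=-2.816327, f(m₂)=1.510204, f(m₃)=8.448980, f(m₄)=18, f(m₅)=30.163265, f(m₆)=44.938776, f(m₇)=62.326531.
h·[f(m₁) + f(m₂) + f(m₃) + f(m₄) + f(m₅) + f(m₆) + f(m₇)] = 0.571429·(162.571429) = 92.8980.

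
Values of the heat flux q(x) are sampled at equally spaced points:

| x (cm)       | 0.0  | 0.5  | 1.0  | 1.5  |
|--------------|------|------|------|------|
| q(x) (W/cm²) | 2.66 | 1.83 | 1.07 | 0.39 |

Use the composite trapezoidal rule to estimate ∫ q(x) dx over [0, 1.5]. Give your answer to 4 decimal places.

2.2125

h = 0.5, n = 3.
(h/2)·[y₀ + 2y₁ + 2y₂ + y₃] = 0.25·(8.85) = 2.2125.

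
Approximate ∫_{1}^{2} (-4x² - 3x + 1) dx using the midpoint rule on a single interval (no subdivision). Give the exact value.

-12.5

M = (b−a)·f(1.5) = 1·(-12.5) = -12.5.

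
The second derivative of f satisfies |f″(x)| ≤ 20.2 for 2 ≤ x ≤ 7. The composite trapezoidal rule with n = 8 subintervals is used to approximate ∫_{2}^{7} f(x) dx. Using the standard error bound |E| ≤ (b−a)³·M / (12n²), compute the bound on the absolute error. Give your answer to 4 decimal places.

3.2878

|E| ≤ (5)³·20.2 / (12·8²) = 2525/768 = 3.2878.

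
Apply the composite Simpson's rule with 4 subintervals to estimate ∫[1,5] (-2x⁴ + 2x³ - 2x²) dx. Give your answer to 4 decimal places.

-1021.3333

h = (5 − 1)/4 = 1.
Nodes x₀,…,x₄ = 1, 2, 3, 4, 5.
f(x) = -2x⁴ + 2x³ - 2x²: f₀=-2, f₁=-24, f₂=-126, f₃=-416, f₄=-1050.
(h/3)·[f₀ + 4f₁ + 2f₂ + 4f₃ + f₄] = 0.333333·(-3064) = -1021.3333.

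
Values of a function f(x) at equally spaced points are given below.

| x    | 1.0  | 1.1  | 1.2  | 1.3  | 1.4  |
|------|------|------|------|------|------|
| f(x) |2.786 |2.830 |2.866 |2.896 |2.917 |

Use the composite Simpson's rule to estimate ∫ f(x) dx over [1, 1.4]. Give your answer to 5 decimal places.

1.14463

h = 0.1, n = 4.
(h/3)·[y₀ + 4y₁ + 2y₂ + 4y₃ + y₄] = 0.033333·(34.339) = 1.14463.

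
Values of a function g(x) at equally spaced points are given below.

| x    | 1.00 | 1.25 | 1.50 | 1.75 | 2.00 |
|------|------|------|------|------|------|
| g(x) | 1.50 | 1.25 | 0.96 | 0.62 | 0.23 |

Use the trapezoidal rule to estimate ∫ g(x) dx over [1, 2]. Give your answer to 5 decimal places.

0.92375

h = 0.25, n = 4.
(h/2)·[y₀ + 2y₁ + 2y₂ + 2y₃ + y₄] = 0.125·(7.39) = 0.92375.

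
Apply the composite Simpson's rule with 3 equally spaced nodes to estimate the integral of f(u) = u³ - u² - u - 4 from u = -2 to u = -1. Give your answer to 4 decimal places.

h = (-1 − (-2))/2 = 0.5.
Nodes u₀,…,u₂ = -2, -1.5, -1.
f(u) = u³ - u² - u - 4: f₀=-14, f₁=-8.125, f₂=-5.
(h/3)·[f₀ + 4f₁ + f₂] = 0.166667·(-51.5) = -8.5833.

-8.5833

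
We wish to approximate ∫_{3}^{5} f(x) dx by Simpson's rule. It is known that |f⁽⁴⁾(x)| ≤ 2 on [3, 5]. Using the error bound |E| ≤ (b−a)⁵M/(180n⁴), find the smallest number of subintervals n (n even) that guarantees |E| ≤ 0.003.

4

Need 64/(180n⁴) ≤ 0.003.
n⁴ ≥ 64/(180·0.003) = 118.519 ⇒ n ≥ 3.2995, so the smallest even n is 4. (n must be even for Simpson's rule.)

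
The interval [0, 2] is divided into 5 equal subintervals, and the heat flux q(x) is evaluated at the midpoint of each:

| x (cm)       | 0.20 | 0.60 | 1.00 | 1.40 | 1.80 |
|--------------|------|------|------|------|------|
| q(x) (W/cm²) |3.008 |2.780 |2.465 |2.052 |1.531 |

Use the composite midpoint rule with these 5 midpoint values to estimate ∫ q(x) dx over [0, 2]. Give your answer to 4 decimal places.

h = 0.4, n = 5.
h·[y(m₁) + y(m₂) + y(m₃) + y(m₄) + y(m₅)] = 0.4·(11.836) = 4.7344.

4.7344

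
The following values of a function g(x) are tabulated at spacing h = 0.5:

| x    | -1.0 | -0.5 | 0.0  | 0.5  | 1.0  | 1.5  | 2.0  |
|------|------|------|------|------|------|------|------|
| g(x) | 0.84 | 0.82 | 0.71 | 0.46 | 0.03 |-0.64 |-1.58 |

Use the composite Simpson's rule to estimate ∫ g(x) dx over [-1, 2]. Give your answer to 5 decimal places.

h = 0.5, n = 6.
(h/3)·[y₀ + 4y₁ + 2y₂ + 4y₃ + 2y₄ + 4y₅ + y₆] = 0.166667·(3.30) = 0.55000.

0.55000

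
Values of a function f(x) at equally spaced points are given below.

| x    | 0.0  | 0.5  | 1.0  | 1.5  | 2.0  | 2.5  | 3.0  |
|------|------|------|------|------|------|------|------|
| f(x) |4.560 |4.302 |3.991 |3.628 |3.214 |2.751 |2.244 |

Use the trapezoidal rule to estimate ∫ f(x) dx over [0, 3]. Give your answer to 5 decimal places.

10.64400

h = 0.5, n = 6.
(h/2)·[y₀ + 2y₁ + 2y₂ + 2y₃ + 2y₄ + 2y₅ + y₆] = 0.25·(42.576) = 10.64400.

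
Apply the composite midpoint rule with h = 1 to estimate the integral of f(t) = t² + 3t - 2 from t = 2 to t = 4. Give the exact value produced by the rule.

32.5

h = (4 − 2)/2 = 1.
Midpoints m₁,…,m₂ = 2.5, 3.5.
f(m₁)=11.75, f(m₂)=20.75.
h·[f(m₁) + f(m₂)] = 1·(32.5) = 32.5.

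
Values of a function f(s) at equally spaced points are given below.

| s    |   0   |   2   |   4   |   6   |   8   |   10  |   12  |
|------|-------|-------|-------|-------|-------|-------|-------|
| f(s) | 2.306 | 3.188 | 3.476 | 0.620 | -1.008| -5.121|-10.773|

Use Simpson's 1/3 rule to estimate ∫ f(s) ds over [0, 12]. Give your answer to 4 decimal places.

h = 2, n = 6.
(h/3)·[y₀ + 4y₁ + 2y₂ + 4y₃ + 2y₄ + 4y₅ + y₆] = 0.666667·(-8.783) = -5.8553.

-5.8553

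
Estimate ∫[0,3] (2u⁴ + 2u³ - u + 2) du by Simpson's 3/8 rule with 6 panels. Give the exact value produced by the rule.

139.3125

h = (3 − 0)/6 = 0.5.
Nodes u₀,…,u₆ = 0, 0.5, 1, 1.5, 2, 2.5, 3.
f(u) = 2u⁴ + 2u³ - u + 2: f₀=2, f₁=1.875, f₂=5, f₃=17.375, f₄=48, f₅=108.875, f₆=215.
(3h/8)·[f₀ + 3f₁ + 3f₂ + 2f₃ + 3f₄ + 3f₅ + f₆] = 0.1875·(743) = 139.3125.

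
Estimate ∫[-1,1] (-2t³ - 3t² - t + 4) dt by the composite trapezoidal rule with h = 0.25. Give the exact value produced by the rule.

h = (1 − (-1))/8 = 0.25.
Nodes t₀,…,t₈ = -1, -0.75, -0.5, -0.25, 0, 0.25, 0.5, 0.75, 1.
f(t) = -2t³ - 3t² - t + 4: f₀=4, f₁=3.90625, f₂=4, f₃=4.09375, f₄=4, f₅=3.53125, f₆=2.5, f₇=0.71875, f₈=-2.
(h/2)·[f₀ + 2f₁ + 2f₂ + 2f₃ + 2f₄ + 2f₅ + 2f₆ + 2f₇ + f₈] = 0.125·(47.5) = 5.9375.

5.9375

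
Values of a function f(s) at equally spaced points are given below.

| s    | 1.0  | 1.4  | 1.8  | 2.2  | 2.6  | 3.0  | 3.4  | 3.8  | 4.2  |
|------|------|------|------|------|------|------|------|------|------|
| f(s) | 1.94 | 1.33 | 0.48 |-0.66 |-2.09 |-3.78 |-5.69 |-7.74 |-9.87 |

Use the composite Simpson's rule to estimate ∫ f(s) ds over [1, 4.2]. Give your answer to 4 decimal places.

h = 0.4, n = 8.
(h/3)·[y₀ + 4y₁ + 2y₂ + 4y₃ + 2y₄ + 4y₅ + 2y₆ + 4y₇ + y₈] = 0.133333·(-65.93) = -8.7907.

-8.7907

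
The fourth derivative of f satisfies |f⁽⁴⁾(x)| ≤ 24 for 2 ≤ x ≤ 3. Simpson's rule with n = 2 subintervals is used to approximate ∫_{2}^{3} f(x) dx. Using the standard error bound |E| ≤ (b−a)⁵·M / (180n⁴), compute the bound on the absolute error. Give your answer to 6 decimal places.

|E| ≤ (1)⁵·24 / (180·2⁴) = 24/2880 = 0.008333.

0.008333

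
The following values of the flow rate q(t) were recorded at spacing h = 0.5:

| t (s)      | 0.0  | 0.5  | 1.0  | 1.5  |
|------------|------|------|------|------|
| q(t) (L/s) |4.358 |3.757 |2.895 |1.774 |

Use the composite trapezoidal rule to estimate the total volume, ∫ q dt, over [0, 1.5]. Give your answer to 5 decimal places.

4.85900

h = 0.5, n = 3.
(h/2)·[y₀ + 2y₁ + 2y₂ + y₃] = 0.25·(19.436) = 4.85900.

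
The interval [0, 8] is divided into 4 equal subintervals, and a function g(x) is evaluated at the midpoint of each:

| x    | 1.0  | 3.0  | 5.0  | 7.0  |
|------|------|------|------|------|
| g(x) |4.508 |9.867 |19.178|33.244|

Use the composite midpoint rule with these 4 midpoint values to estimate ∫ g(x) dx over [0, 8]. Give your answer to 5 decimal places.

133.59400

h = 2, n = 4.
h·[y(m₁) + y(m₂) + y(m₃) + y(m₄)] = 2·(66.797) = 133.59400.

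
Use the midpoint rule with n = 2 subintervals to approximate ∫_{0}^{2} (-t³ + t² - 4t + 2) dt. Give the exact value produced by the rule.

h = (2 − 0)/2 = 1.
Midpoints m₁,…,m₂ = 0.5, 1.5.
f(m₁)=0.125, f(m₂)=-5.125.
h·[f(m₁) + f(m₂)] = 1·(-5) = -5.

-5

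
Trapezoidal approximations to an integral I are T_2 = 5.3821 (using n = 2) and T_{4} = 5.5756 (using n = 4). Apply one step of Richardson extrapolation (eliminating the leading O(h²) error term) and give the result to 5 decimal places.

R = (4·T_{4} − T_2) / 3 = (4·5.5756 − 5.3821)/3 = (16.9203)/3 = 5.64010.

5.64010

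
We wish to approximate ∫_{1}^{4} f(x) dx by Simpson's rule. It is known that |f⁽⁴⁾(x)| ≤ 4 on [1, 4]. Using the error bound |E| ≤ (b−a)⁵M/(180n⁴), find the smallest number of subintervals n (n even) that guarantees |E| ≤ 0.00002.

Need 972/(180n⁴) ≤ 0.00002.
n⁴ ≥ 972/(180·0.00002) = 270000 ⇒ n ≥ 22.7951, so the smallest even n is 24. (n must be even for Simpson's rule.)

24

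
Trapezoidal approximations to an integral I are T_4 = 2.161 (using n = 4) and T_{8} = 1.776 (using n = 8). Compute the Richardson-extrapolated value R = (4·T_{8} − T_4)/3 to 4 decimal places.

1.6477

R = (4·T_{8} − T_4) / 3 = (4·1.776 − 2.161)/3 = (4.943)/3 = 1.6477.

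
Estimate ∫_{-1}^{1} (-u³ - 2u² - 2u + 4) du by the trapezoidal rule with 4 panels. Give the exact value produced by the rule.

h = (1 − (-1))/4 = 0.5.
Nodes u₀,…,u₄ = -1, -0.5, 0, 0.5, 1.
f(u) = -u³ - 2u² - 2u + 4: f₀=5, f₁=4.625, f₂=4, f₃=2.375, f₄=-1.
(h/2)·[f₀ + 2f₁ + 2f₂ + 2f₃ + f₄] = 0.25·(26) = 6.5.

6.5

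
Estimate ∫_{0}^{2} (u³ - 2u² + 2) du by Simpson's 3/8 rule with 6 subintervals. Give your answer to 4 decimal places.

2.6667

h = (2 − 0)/6 = 0.333333.
Nodes u₀,…,u₆ = 0, 0.333333, 0.666667, 1, 1.333333, 1.666667, 2.
f(u) = u³ - 2u² + 2: f₀=2, f₁=1.814815, f₂=1.407407, f₃=1, f₄=0.814815, f₅=1.074074, f₆=2.
(3h/8)·[f₀ + 3f₁ + 3f₂ + 2f₃ + 3f₄ + 3f₅ + f₆] = 0.125·(21.333333) = 2.6667.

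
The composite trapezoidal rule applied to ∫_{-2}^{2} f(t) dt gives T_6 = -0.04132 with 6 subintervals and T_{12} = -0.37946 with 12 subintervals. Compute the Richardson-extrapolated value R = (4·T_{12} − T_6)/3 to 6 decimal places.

R = (4·T_{12} − T_6) / 3 = (4·(-0.37946) − (-0.04132))/3 = (-1.47652)/3 = -0.492173.

-0.492173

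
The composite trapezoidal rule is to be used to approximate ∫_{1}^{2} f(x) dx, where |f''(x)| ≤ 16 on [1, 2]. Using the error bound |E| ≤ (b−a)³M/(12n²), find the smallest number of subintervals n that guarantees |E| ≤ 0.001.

Need 16/(12n²) ≤ 0.001.
n² ≥ 16/(12·0.001) = 1333.33 ⇒ n ≥ 36.5148, so the smallest n is 37.

37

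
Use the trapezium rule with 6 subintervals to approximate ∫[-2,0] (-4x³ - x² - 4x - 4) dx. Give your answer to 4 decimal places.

h = (0 − (-2))/6 = 0.333333.
Nodes x₀,…,x₆ = -2, -1.666667, -1.333333, -1, -0.666667, -0.333333, 0.
f(x) = -4x³ - x² - 4x - 4: f₀=32, f₁=18.407407, f₂=9.037037, f₃=3, f₄=-0.592593, f₅=-2.629630, f₆=-4.
(h/2)·[f₀ + 2f₁ + 2f₂ + 2f₃ + 2f₄ + 2f₅ + f₆] = 0.166667·(82.444444) = 13.7407.

13.7407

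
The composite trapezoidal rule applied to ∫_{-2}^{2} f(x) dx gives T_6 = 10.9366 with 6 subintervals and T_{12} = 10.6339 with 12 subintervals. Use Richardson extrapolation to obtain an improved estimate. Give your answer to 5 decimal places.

10.53300

R = (4·T_{12} − T_6) / 3 = (4·10.6339 − 10.9366)/3 = (31.5990)/3 = 10.53300.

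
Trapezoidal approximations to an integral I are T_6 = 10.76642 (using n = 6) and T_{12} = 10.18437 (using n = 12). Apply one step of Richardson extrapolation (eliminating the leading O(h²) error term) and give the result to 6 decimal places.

9.990353

R = (4·T_{12} − T_6) / 3 = (4·10.18437 − 10.76642)/3 = (29.97106)/3 = 9.990353.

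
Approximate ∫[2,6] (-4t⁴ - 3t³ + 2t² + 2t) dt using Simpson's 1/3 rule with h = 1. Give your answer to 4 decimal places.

-6986.6667

h = (6 − 2)/4 = 1.
Nodes t₀,…,t₄ = 2, 3, 4, 5, 6.
f(t) = -4t⁴ - 3t³ + 2t² + 2t: f₀=-76, f₁=-381, f₂=-1176, f₃=-2815, f₄=-5748.
(h/3)·[f₀ + 4f₁ + 2f₂ + 4f₃ + f₄] = 0.333333·(-20960) = -6986.6667.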